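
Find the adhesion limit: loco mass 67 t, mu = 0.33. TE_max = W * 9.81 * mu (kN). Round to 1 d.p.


TE_max = W * g * mu
TE_max = 67 * 9.81 * 0.33
TE_max = 657.27 * 0.33
TE_max = 216.9 kN

216.9


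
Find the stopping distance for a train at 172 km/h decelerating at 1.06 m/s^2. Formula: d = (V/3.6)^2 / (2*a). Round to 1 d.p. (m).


Convert speed: V = 172 / 3.6 = 47.7778 m/s
V^2 = 2282.716
d = 2282.716 / (2 * 1.06)
d = 2282.716 / 2.12
d = 1076.8 m

1076.8


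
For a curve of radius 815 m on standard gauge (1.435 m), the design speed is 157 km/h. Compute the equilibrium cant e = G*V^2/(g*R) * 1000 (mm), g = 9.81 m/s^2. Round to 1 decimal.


Convert speed: V = 157 / 3.6 = 43.6111 m/s
Apply formula: e = 1.435 * 43.6111^2 / (9.81 * 815)
e = 1.435 * 1901.929 / 7995.15
e = 0.341365 m = 341.4 mm

341.4


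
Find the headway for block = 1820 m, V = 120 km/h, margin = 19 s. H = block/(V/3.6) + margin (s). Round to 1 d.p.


V = 120 / 3.6 = 33.3333 m/s
Block traversal time = 1820 / 33.3333 = 54.6 s
Headway = 54.6 + 19
Headway = 73.6 s

73.6


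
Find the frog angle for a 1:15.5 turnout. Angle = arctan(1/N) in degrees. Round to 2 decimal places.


1/N = 1/15.5 = 0.064516
angle = arctan(0.064516) = 0.064427 rad
angle = 0.064427 * 180/pi = 3.69 degrees

3.69


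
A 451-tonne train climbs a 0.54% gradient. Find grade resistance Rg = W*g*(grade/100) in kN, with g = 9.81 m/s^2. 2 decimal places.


Rg = W * 9.81 * grade / 100
Rg = 451 * 9.81 * 0.54 / 100
Rg = 4424.31 * 0.0054
Rg = 23.89 kN

23.89


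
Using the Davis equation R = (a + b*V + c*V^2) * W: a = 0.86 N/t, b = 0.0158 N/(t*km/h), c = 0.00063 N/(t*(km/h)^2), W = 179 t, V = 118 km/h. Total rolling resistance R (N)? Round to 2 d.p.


b*V = 0.0158 * 118 = 1.8644
c*V^2 = 0.00063 * 13924 = 8.77212
R_per_t = 0.86 + 1.8644 + 8.77212 = 11.49652 N/t
R_total = 11.49652 * 179 = 2057.88 N

2057.88


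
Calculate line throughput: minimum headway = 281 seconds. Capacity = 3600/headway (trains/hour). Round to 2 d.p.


Capacity = 3600 / headway
Capacity = 3600 / 281
Capacity = 12.81 trains/hour

12.81


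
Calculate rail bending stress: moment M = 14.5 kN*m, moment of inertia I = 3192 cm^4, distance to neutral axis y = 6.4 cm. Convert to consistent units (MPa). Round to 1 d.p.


Convert units:
M = 14.5 kN*m = 14500000 N*mm
y = 6.4 cm = 64 mm
I = 3192 cm^4 = 31920000 mm^4
sigma = 14500000 * 64 / 31920000
sigma = 29.1 MPa

29.1


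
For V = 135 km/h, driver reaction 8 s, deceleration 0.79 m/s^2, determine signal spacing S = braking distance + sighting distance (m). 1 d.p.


V = 135 / 3.6 = 37.5 m/s
Braking distance = 37.5^2 / (2*0.79) = 890.0316 m
Sighting distance = 37.5 * 8 = 300.0 m
S = 890.0316 + 300.0 = 1190.0 m

1190.0


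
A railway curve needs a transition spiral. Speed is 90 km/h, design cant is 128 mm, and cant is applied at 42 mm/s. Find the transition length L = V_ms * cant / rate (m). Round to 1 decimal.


Convert speed: V = 90 / 3.6 = 25.0 m/s
L = 25.0 * 128 / 42
L = 3200.0 / 42
L = 76.2 m

76.2


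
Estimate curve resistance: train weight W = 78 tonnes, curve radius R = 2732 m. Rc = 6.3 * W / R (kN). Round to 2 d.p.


Rc = 6.3 * W / R
Rc = 6.3 * 78 / 2732
Rc = 491.4 / 2732
Rc = 0.18 kN

0.18


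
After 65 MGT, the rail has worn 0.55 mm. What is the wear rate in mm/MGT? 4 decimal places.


Wear rate = total wear / cumulative tonnage
Rate = 0.55 / 65
Rate = 0.0085 mm/MGT

0.0085


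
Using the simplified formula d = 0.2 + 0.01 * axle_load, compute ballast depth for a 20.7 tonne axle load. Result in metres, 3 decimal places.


d = 0.2 + 0.01 * 20.7
d = 0.2 + 0.207
d = 0.407 m

0.407


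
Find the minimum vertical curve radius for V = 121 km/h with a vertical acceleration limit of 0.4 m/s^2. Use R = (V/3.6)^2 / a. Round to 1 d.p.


Convert speed: V = 121 / 3.6 = 33.6111 m/s
V^2 = 1129.7068 m^2/s^2
R_v = 1129.7068 / 0.4
R_v = 2824.3 m

2824.3


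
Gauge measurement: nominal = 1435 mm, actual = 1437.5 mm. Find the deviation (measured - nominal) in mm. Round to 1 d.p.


Deviation = measured - nominal
Deviation = 1437.5 - 1435
Deviation = 2.5 mm

2.5


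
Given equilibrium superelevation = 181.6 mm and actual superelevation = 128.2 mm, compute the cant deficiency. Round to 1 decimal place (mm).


Cant deficiency = equilibrium cant - actual cant
CD = 181.6 - 128.2
CD = 53.4 mm

53.4


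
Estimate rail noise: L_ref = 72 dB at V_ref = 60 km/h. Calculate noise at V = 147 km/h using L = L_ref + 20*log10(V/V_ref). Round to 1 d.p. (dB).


V/V_ref = 147 / 60 = 2.45
log10(2.45) = 0.389166
20 * 0.389166 = 7.7833
L = 72 + 7.7833 = 79.8 dB

79.8


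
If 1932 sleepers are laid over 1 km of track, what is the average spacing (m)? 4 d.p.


Spacing = 1000 m / number of sleepers
Spacing = 1000 / 1932
Spacing = 0.5176 m

0.5176


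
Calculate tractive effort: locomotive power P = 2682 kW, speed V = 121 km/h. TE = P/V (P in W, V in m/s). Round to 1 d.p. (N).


Convert: P = 2682 kW = 2682000 W
V = 121 / 3.6 = 33.6111 m/s
TE = 2682000 / 33.6111
TE = 79795.0 N

79795.0


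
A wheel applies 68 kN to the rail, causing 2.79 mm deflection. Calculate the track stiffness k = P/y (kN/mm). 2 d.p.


Track stiffness k = P / y
k = 68 / 2.79
k = 24.37 kN/mm

24.37


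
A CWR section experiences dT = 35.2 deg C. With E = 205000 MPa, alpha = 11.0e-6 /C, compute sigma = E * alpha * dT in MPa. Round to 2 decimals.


sigma = E * alpha * dT
sigma = 205000 * 11.0e-6 * 35.2
sigma = 2.255 * 35.2
sigma = 79.38 MPa

79.38


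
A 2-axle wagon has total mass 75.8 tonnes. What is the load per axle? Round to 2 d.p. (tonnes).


Load per axle = total weight / number of axles
Load = 75.8 / 2
Load = 37.90 tonnes

37.90


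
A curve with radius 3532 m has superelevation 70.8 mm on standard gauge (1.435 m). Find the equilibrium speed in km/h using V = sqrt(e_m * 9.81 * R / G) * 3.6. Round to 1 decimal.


Convert cant: e = 70.8 mm = 0.0708 m
V_ms = sqrt(0.0708 * 9.81 * 3532 / 1.435)
V_ms = sqrt(1709.507691) = 41.3462 m/s
V = 41.3462 * 3.6 = 148.8 km/h

148.8


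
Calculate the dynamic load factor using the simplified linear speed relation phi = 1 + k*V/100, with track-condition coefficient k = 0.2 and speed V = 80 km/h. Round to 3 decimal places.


phi = 1 + k * V / 100
phi = 1 + 0.2 * 80 / 100
phi = 1 + 0.16
phi = 1.160

1.160


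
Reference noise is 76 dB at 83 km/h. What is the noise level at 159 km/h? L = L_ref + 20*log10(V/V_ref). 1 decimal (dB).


V/V_ref = 159 / 83 = 1.915663
log10(1.915663) = 0.282319
20 * 0.282319 = 5.6464
L = 76 + 5.6464 = 81.6 dB

81.6


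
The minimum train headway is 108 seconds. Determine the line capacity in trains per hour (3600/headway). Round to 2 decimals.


Capacity = 3600 / headway
Capacity = 3600 / 108
Capacity = 33.33 trains/hour

33.33


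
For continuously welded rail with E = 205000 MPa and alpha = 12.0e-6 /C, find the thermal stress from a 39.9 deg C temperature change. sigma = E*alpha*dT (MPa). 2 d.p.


sigma = E * alpha * dT
sigma = 205000 * 12.0e-6 * 39.9
sigma = 2.46 * 39.9
sigma = 98.15 MPa

98.15


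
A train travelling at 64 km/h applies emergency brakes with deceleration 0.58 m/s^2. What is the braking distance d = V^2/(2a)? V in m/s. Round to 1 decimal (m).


Convert speed: V = 64 / 3.6 = 17.7778 m/s
V^2 = 316.0494
d = 316.0494 / (2 * 0.58)
d = 316.0494 / 1.16
d = 272.5 m

272.5


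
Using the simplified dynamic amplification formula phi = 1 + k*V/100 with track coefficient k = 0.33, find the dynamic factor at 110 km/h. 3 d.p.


phi = 1 + k * V / 100
phi = 1 + 0.33 * 110 / 100
phi = 1 + 0.363
phi = 1.363

1.363


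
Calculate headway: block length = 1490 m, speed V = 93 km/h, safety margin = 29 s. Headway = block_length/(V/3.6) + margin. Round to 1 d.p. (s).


V = 93 / 3.6 = 25.8333 m/s
Block traversal time = 1490 / 25.8333 = 57.6774 s
Headway = 57.6774 + 29
Headway = 86.7 s

86.7


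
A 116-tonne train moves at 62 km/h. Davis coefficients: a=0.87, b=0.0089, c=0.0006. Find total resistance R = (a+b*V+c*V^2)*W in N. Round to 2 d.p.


b*V = 0.0089 * 62 = 0.5518
c*V^2 = 0.0006 * 3844 = 2.3064
R_per_t = 0.87 + 0.5518 + 2.3064 = 3.7282 N/t
R_total = 3.7282 * 116 = 432.47 N

432.47


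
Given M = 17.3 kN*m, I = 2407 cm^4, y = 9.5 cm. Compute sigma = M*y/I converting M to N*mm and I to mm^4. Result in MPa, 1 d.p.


Convert units:
M = 17.3 kN*m = 17300000 N*mm
y = 9.5 cm = 95 mm
I = 2407 cm^4 = 24070000 mm^4
sigma = 17300000 * 95 / 24070000
sigma = 68.3 MPa

68.3


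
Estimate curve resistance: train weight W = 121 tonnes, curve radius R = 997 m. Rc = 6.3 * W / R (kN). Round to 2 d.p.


Rc = 6.3 * W / R
Rc = 6.3 * 121 / 997
Rc = 762.3 / 997
Rc = 0.76 kN

0.76


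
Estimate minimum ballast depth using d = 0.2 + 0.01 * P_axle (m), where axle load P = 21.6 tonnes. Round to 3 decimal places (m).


d = 0.2 + 0.01 * 21.6
d = 0.2 + 0.216
d = 0.416 m

0.416


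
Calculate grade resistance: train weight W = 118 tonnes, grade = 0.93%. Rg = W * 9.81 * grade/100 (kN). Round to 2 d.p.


Rg = W * 9.81 * grade / 100
Rg = 118 * 9.81 * 0.93 / 100
Rg = 1157.58 * 0.0093
Rg = 10.77 kN

10.77


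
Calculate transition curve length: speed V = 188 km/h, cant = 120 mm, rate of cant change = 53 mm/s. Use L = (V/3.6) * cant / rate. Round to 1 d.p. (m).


Convert speed: V = 188 / 3.6 = 52.2222 m/s
L = 52.2222 * 120 / 53
L = 6266.6667 / 53
L = 118.2 m

118.2


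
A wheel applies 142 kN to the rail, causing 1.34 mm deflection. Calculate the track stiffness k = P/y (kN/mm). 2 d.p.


Track stiffness k = P / y
k = 142 / 1.34
k = 105.97 kN/mm

105.97


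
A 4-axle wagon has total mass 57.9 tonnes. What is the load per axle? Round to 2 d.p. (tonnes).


Load per axle = total weight / number of axles
Load = 57.9 / 4
Load = 14.48 tonnes

14.48


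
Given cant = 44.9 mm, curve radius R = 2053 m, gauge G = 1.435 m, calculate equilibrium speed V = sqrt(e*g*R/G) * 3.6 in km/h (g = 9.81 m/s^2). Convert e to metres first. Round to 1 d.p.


Convert cant: e = 44.9 mm = 0.0449 m
V_ms = sqrt(0.0449 * 9.81 * 2053 / 1.435)
V_ms = sqrt(630.16227) = 25.103 m/s
V = 25.103 * 3.6 = 90.4 km/h

90.4


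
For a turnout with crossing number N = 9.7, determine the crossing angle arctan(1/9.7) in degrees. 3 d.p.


1/N = 1/9.7 = 0.103093
angle = arctan(0.103093) = 0.10273 rad
angle = 0.10273 * 180/pi = 5.886 degrees

5.886


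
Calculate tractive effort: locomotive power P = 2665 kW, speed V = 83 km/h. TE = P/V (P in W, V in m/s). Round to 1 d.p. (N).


Convert: P = 2665 kW = 2665000 W
V = 83 / 3.6 = 23.0556 m/s
TE = 2665000 / 23.0556
TE = 115590.4 N

115590.4


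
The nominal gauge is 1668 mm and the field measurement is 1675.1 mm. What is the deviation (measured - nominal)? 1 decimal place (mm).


Deviation = measured - nominal
Deviation = 1675.1 - 1668
Deviation = 7.1 mm

7.1


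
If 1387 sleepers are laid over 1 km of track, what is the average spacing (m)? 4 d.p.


Spacing = 1000 m / number of sleepers
Spacing = 1000 / 1387
Spacing = 0.7210 m

0.7210


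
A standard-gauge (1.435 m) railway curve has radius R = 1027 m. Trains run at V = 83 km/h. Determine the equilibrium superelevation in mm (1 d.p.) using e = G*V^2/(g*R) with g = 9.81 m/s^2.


Convert speed: V = 83 / 3.6 = 23.0556 m/s
Apply formula: e = 1.435 * 23.0556^2 / (9.81 * 1027)
e = 1.435 * 531.5586 / 10074.87
e = 0.075712 m = 75.7 mm

75.7


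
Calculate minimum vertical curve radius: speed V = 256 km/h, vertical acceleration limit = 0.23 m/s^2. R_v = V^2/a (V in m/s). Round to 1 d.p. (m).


Convert speed: V = 256 / 3.6 = 71.1111 m/s
V^2 = 5056.7901 m^2/s^2
R_v = 5056.7901 / 0.23
R_v = 21986.0 m

21986.0


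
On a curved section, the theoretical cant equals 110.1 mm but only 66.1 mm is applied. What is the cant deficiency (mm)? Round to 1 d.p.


Cant deficiency = equilibrium cant - actual cant
CD = 110.1 - 66.1
CD = 44.0 mm

44.0


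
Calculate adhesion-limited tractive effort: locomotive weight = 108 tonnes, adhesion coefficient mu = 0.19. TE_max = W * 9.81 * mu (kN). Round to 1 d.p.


TE_max = W * g * mu
TE_max = 108 * 9.81 * 0.19
TE_max = 1059.48 * 0.19
TE_max = 201.3 kN

201.3


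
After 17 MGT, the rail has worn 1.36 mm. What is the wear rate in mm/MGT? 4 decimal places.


Wear rate = total wear / cumulative tonnage
Rate = 1.36 / 17
Rate = 0.0800 mm/MGT

0.0800


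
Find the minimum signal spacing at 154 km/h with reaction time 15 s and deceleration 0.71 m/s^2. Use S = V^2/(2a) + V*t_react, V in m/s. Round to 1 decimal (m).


V = 154 / 3.6 = 42.7778 m/s
Braking distance = 42.7778^2 / (2*0.71) = 1288.6889 m
Sighting distance = 42.7778 * 15 = 641.6667 m
S = 1288.6889 + 641.6667 = 1930.4 m

1930.4


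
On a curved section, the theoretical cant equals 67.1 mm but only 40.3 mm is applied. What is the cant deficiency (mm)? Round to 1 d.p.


Cant deficiency = equilibrium cant - actual cant
CD = 67.1 - 40.3
CD = 26.8 mm

26.8


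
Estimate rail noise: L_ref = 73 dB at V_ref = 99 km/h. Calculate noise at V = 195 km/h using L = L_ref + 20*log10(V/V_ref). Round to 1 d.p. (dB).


V/V_ref = 195 / 99 = 1.969697
log10(1.969697) = 0.294399
20 * 0.294399 = 5.888
L = 73 + 5.888 = 78.9 dB

78.9


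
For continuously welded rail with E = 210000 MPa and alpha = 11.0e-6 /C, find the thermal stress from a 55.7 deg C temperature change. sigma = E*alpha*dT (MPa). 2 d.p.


sigma = E * alpha * dT
sigma = 210000 * 11.0e-6 * 55.7
sigma = 2.31 * 55.7
sigma = 128.67 MPa

128.67


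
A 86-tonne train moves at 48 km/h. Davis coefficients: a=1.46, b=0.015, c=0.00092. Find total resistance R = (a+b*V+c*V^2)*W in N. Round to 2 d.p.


b*V = 0.015 * 48 = 0.72
c*V^2 = 0.00092 * 2304 = 2.11968
R_per_t = 1.46 + 0.72 + 2.11968 = 4.29968 N/t
R_total = 4.29968 * 86 = 369.77 N

369.77


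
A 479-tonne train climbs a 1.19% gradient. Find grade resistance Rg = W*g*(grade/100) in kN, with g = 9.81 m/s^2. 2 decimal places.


Rg = W * 9.81 * grade / 100
Rg = 479 * 9.81 * 1.19 / 100
Rg = 4698.99 * 0.0119
Rg = 55.92 kN

55.92


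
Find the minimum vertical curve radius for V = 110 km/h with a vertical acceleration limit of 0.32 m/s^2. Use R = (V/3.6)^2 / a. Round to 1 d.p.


Convert speed: V = 110 / 3.6 = 30.5556 m/s
V^2 = 933.642 m^2/s^2
R_v = 933.642 / 0.32
R_v = 2917.6 m

2917.6


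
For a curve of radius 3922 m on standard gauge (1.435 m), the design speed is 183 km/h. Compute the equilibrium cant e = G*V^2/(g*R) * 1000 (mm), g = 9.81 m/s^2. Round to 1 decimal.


Convert speed: V = 183 / 3.6 = 50.8333 m/s
Apply formula: e = 1.435 * 50.8333^2 / (9.81 * 3922)
e = 1.435 * 2584.0278 / 38474.82
e = 0.096377 m = 96.4 mm

96.4


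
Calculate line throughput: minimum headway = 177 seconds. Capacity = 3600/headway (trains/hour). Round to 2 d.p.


Capacity = 3600 / headway
Capacity = 3600 / 177
Capacity = 20.34 trains/hour

20.34


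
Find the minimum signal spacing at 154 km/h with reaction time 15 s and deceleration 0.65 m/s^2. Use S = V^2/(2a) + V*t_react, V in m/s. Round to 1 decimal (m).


V = 154 / 3.6 = 42.7778 m/s
Braking distance = 42.7778^2 / (2*0.65) = 1407.6448 m
Sighting distance = 42.7778 * 15 = 641.6667 m
S = 1407.6448 + 641.6667 = 2049.3 m

2049.3


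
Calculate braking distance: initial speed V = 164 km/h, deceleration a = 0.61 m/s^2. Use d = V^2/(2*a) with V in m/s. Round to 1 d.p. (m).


Convert speed: V = 164 / 3.6 = 45.5556 m/s
V^2 = 2075.3086
d = 2075.3086 / (2 * 0.61)
d = 2075.3086 / 1.22
d = 1701.1 m

1701.1


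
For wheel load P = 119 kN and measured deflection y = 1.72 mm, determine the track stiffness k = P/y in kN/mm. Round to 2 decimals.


Track stiffness k = P / y
k = 119 / 1.72
k = 69.19 kN/mm

69.19


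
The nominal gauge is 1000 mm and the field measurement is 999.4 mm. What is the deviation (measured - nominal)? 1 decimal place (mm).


Deviation = measured - nominal
Deviation = 999.4 - 1000
Deviation = -0.6 mm

-0.6


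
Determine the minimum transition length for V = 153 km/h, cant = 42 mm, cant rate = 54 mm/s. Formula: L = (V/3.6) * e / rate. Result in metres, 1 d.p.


Convert speed: V = 153 / 3.6 = 42.5 m/s
L = 42.5 * 42 / 54
L = 1785.0 / 54
L = 33.1 m

33.1


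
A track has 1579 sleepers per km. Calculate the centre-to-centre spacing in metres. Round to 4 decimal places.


Spacing = 1000 m / number of sleepers
Spacing = 1000 / 1579
Spacing = 0.6333 m

0.6333


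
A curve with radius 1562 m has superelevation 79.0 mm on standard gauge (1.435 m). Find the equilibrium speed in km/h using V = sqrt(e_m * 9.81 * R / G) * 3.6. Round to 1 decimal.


Convert cant: e = 79.0 mm = 0.0790 m
V_ms = sqrt(0.0790 * 9.81 * 1562 / 1.435)
V_ms = sqrt(843.577965) = 29.0444 m/s
V = 29.0444 * 3.6 = 104.6 km/h

104.6


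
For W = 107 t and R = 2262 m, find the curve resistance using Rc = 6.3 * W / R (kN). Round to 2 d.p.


Rc = 6.3 * W / R
Rc = 6.3 * 107 / 2262
Rc = 674.1 / 2262
Rc = 0.30 kN

0.30


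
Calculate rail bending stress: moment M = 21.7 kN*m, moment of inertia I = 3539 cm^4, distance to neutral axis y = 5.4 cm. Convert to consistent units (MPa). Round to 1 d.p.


Convert units:
M = 21.7 kN*m = 21700000 N*mm
y = 5.4 cm = 54 mm
I = 3539 cm^4 = 35390000 mm^4
sigma = 21700000 * 54 / 35390000
sigma = 33.1 MPa

33.1


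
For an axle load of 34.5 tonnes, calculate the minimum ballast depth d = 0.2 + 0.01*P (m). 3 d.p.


d = 0.2 + 0.01 * 34.5
d = 0.2 + 0.345
d = 0.545 m

0.545


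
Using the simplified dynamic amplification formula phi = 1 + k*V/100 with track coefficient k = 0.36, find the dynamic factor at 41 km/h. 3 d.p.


phi = 1 + k * V / 100
phi = 1 + 0.36 * 41 / 100
phi = 1 + 0.1476
phi = 1.148

1.148


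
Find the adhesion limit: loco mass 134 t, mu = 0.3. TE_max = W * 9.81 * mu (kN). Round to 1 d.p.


TE_max = W * g * mu
TE_max = 134 * 9.81 * 0.3
TE_max = 1314.54 * 0.3
TE_max = 394.4 kN

394.4


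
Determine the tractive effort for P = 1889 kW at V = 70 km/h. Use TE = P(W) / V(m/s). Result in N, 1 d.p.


Convert: P = 1889 kW = 1889000 W
V = 70 / 3.6 = 19.4444 m/s
TE = 1889000 / 19.4444
TE = 97148.6 N

97148.6


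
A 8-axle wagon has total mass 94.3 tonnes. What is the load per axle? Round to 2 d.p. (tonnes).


Load per axle = total weight / number of axles
Load = 94.3 / 8
Load = 11.79 tonnes

11.79


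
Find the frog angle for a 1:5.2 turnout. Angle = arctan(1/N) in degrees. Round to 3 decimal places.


1/N = 1/5.2 = 0.192308
angle = arctan(0.192308) = 0.189988 rad
angle = 0.189988 * 180/pi = 10.886 degrees

10.886


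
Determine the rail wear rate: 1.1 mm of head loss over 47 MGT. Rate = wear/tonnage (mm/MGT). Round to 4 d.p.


Wear rate = total wear / cumulative tonnage
Rate = 1.1 / 47
Rate = 0.0234 mm/MGT

0.0234


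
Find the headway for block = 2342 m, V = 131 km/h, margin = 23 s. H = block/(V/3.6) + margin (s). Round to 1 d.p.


V = 131 / 3.6 = 36.3889 m/s
Block traversal time = 2342 / 36.3889 = 64.3603 s
Headway = 64.3603 + 23
Headway = 87.4 s

87.4


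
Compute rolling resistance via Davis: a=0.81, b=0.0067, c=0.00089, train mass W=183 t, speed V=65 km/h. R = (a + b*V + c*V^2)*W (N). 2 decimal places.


b*V = 0.0067 * 65 = 0.4355
c*V^2 = 0.00089 * 4225 = 3.76025
R_per_t = 0.81 + 0.4355 + 3.76025 = 5.00575 N/t
R_total = 5.00575 * 183 = 916.05 N

916.05


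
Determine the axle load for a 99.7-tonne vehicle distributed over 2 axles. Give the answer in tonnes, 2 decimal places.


Load per axle = total weight / number of axles
Load = 99.7 / 2
Load = 49.85 tonnes

49.85


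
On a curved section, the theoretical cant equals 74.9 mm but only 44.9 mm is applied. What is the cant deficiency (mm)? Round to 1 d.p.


Cant deficiency = equilibrium cant - actual cant
CD = 74.9 - 44.9
CD = 30.0 mm

30.0


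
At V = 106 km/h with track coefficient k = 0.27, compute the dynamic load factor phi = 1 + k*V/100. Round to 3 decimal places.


phi = 1 + k * V / 100
phi = 1 + 0.27 * 106 / 100
phi = 1 + 0.2862
phi = 1.286

1.286


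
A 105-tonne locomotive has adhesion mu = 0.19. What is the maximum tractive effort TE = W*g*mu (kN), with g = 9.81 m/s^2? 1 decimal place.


TE_max = W * g * mu
TE_max = 105 * 9.81 * 0.19
TE_max = 1030.05 * 0.19
TE_max = 195.7 kN

195.7


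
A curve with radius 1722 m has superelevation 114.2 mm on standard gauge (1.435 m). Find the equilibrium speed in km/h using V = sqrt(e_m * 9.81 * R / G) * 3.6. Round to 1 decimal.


Convert cant: e = 114.2 mm = 0.1142 m
V_ms = sqrt(0.1142 * 9.81 * 1722 / 1.435)
V_ms = sqrt(1344.3624) = 36.6655 m/s
V = 36.6655 * 3.6 = 132.0 km/h

132.0


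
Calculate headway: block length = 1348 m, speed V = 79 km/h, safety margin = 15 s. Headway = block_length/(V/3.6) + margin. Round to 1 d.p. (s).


V = 79 / 3.6 = 21.9444 m/s
Block traversal time = 1348 / 21.9444 = 61.4278 s
Headway = 61.4278 + 15
Headway = 76.4 s

76.4


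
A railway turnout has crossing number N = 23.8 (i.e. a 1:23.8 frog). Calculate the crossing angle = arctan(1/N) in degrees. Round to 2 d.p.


1/N = 1/23.8 = 0.042017
angle = arctan(0.042017) = 0.041992 rad
angle = 0.041992 * 180/pi = 2.41 degrees

2.41


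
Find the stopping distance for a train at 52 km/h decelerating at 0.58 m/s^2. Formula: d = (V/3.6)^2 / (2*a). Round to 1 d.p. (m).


Convert speed: V = 52 / 3.6 = 14.4444 m/s
V^2 = 208.642
d = 208.642 / (2 * 0.58)
d = 208.642 / 1.16
d = 179.9 m

179.9


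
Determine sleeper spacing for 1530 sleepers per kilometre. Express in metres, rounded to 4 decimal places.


Spacing = 1000 m / number of sleepers
Spacing = 1000 / 1530
Spacing = 0.6536 m

0.6536


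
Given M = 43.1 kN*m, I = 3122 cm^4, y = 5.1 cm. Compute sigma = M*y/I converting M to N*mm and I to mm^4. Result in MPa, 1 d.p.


Convert units:
M = 43.1 kN*m = 43100000 N*mm
y = 5.1 cm = 51 mm
I = 3122 cm^4 = 31220000 mm^4
sigma = 43100000 * 51 / 31220000
sigma = 70.4 MPa

70.4


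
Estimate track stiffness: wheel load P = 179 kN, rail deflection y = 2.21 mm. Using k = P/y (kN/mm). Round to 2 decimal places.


Track stiffness k = P / y
k = 179 / 2.21
k = 81.00 kN/mm

81.00


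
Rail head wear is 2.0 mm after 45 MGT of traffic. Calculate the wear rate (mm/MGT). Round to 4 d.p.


Wear rate = total wear / cumulative tonnage
Rate = 2.0 / 45
Rate = 0.0444 mm/MGT

0.0444


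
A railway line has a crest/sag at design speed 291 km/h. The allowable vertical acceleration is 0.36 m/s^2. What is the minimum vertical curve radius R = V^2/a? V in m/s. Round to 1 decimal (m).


Convert speed: V = 291 / 3.6 = 80.8333 m/s
V^2 = 6534.0278 m^2/s^2
R_v = 6534.0278 / 0.36
R_v = 18150.1 m

18150.1


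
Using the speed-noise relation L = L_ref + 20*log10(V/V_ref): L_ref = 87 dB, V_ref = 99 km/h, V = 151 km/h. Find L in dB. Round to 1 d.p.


V/V_ref = 151 / 99 = 1.525253
log10(1.525253) = 0.183342
20 * 0.183342 = 3.6668
L = 87 + 3.6668 = 90.7 dB

90.7


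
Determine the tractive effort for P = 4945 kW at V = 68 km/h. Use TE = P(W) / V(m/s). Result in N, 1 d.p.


Convert: P = 4945 kW = 4945000 W
V = 68 / 3.6 = 18.8889 m/s
TE = 4945000 / 18.8889
TE = 261794.1 N

261794.1


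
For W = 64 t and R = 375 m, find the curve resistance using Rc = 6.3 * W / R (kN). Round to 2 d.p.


Rc = 6.3 * W / R
Rc = 6.3 * 64 / 375
Rc = 403.2 / 375
Rc = 1.08 kN

1.08


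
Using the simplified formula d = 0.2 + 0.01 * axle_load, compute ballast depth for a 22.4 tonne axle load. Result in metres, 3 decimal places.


d = 0.2 + 0.01 * 22.4
d = 0.2 + 0.224
d = 0.424 m

0.424


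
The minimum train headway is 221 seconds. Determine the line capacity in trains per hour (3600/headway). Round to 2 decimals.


Capacity = 3600 / headway
Capacity = 3600 / 221
Capacity = 16.29 trains/hour

16.29


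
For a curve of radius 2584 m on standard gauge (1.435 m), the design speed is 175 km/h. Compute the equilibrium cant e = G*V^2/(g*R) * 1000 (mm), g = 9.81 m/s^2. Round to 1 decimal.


Convert speed: V = 175 / 3.6 = 48.6111 m/s
Apply formula: e = 1.435 * 48.6111^2 / (9.81 * 2584)
e = 1.435 * 2363.0401 / 25349.04
e = 0.133771 m = 133.8 mm

133.8


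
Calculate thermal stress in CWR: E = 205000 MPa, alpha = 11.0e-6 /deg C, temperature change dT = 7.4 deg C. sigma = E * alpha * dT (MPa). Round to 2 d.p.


sigma = E * alpha * dT
sigma = 205000 * 11.0e-6 * 7.4
sigma = 2.255 * 7.4
sigma = 16.69 MPa

16.69


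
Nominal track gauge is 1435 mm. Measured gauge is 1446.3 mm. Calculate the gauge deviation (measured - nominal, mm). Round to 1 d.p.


Deviation = measured - nominal
Deviation = 1446.3 - 1435
Deviation = 11.3 mm

11.3


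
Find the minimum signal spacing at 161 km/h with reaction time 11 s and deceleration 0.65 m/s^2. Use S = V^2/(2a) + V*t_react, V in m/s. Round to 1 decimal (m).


V = 161 / 3.6 = 44.7222 m/s
Braking distance = 44.7222^2 / (2*0.65) = 1538.5209 m
Sighting distance = 44.7222 * 11 = 491.9444 m
S = 1538.5209 + 491.9444 = 2030.5 m

2030.5


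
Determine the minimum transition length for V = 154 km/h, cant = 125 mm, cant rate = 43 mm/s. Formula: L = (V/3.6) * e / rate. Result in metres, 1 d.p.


Convert speed: V = 154 / 3.6 = 42.7778 m/s
L = 42.7778 * 125 / 43
L = 5347.2222 / 43
L = 124.4 m

124.4


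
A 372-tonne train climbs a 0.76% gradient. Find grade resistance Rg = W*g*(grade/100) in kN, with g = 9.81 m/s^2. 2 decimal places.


Rg = W * 9.81 * grade / 100
Rg = 372 * 9.81 * 0.76 / 100
Rg = 3649.32 * 0.0076
Rg = 27.73 kN

27.73


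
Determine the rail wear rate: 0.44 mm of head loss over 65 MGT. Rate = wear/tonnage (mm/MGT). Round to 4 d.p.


Wear rate = total wear / cumulative tonnage
Rate = 0.44 / 65
Rate = 0.0068 mm/MGT

0.0068


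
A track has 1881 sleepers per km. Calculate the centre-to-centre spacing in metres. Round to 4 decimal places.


Spacing = 1000 m / number of sleepers
Spacing = 1000 / 1881
Spacing = 0.5316 m

0.5316


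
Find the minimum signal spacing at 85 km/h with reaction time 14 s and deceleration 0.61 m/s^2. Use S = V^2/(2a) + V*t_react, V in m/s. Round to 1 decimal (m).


V = 85 / 3.6 = 23.6111 m/s
Braking distance = 23.6111^2 / (2*0.61) = 456.9546 m
Sighting distance = 23.6111 * 14 = 330.5556 m
S = 456.9546 + 330.5556 = 787.5 m

787.5


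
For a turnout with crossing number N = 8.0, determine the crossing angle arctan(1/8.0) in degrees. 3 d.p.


1/N = 1/8.0 = 0.125
angle = arctan(0.125) = 0.124355 rad
angle = 0.124355 * 180/pi = 7.125 degrees

7.125


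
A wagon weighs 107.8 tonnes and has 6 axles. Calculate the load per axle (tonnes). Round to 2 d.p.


Load per axle = total weight / number of axles
Load = 107.8 / 6
Load = 17.97 tonnes

17.97


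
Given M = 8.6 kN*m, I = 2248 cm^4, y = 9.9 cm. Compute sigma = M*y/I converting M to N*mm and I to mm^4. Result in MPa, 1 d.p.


Convert units:
M = 8.6 kN*m = 8600000 N*mm
y = 9.9 cm = 99 mm
I = 2248 cm^4 = 22480000 mm^4
sigma = 8600000 * 99 / 22480000
sigma = 37.9 MPa

37.9


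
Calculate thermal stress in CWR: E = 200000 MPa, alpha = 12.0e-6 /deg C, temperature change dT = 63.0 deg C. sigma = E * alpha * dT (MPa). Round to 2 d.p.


sigma = E * alpha * dT
sigma = 200000 * 12.0e-6 * 63.0
sigma = 2.4 * 63.0
sigma = 151.20 MPa

151.20


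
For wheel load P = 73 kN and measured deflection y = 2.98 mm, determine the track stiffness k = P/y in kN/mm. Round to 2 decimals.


Track stiffness k = P / y
k = 73 / 2.98
k = 24.50 kN/mm

24.50


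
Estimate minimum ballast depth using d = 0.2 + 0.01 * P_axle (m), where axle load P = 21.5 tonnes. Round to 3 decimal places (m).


d = 0.2 + 0.01 * 21.5
d = 0.2 + 0.215
d = 0.415 m

0.415


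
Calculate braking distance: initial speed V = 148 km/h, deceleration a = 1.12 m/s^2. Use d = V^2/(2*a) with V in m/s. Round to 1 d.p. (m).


Convert speed: V = 148 / 3.6 = 41.1111 m/s
V^2 = 1690.1235
d = 1690.1235 / (2 * 1.12)
d = 1690.1235 / 2.24
d = 754.5 m

754.5


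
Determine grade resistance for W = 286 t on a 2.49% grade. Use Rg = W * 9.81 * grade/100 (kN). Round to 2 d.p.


Rg = W * 9.81 * grade / 100
Rg = 286 * 9.81 * 2.49 / 100
Rg = 2805.66 * 0.0249
Rg = 69.86 kN

69.86


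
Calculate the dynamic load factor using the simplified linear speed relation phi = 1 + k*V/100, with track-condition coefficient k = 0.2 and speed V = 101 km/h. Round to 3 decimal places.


phi = 1 + k * V / 100
phi = 1 + 0.2 * 101 / 100
phi = 1 + 0.202
phi = 1.202

1.202


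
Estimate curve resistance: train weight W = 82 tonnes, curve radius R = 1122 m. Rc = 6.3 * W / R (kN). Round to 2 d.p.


Rc = 6.3 * W / R
Rc = 6.3 * 82 / 1122
Rc = 516.6 / 1122
Rc = 0.46 kN

0.46


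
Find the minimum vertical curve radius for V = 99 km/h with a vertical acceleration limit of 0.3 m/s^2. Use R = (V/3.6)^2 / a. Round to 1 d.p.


Convert speed: V = 99 / 3.6 = 27.5 m/s
V^2 = 756.25 m^2/s^2
R_v = 756.25 / 0.3
R_v = 2520.8 m

2520.8


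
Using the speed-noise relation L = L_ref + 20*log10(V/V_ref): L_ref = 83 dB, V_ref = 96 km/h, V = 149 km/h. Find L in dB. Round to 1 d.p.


V/V_ref = 149 / 96 = 1.552083
log10(1.552083) = 0.190915
20 * 0.190915 = 3.8183
L = 83 + 3.8183 = 86.8 dB

86.8


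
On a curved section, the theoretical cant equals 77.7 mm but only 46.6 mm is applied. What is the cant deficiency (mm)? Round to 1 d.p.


Cant deficiency = equilibrium cant - actual cant
CD = 77.7 - 46.6
CD = 31.1 mm

31.1


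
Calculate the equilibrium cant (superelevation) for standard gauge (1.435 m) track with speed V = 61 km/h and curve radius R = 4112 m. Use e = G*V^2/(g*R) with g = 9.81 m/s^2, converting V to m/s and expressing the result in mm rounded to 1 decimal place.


Convert speed: V = 61 / 3.6 = 16.9444 m/s
Apply formula: e = 1.435 * 16.9444^2 / (9.81 * 4112)
e = 1.435 * 287.1142 / 40338.72
e = 0.010214 m = 10.2 mm

10.2


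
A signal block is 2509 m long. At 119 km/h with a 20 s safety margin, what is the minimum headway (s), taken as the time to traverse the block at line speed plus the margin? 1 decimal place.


V = 119 / 3.6 = 33.0556 m/s
Block traversal time = 2509 / 33.0556 = 75.9025 s
Headway = 75.9025 + 20
Headway = 95.9 s

95.9


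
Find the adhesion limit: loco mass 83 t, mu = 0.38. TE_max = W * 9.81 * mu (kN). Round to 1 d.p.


TE_max = W * g * mu
TE_max = 83 * 9.81 * 0.38
TE_max = 814.23 * 0.38
TE_max = 309.4 kN

309.4


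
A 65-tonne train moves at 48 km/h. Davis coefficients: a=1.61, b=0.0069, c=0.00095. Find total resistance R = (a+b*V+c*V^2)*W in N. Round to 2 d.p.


b*V = 0.0069 * 48 = 0.3312
c*V^2 = 0.00095 * 2304 = 2.1888
R_per_t = 1.61 + 0.3312 + 2.1888 = 4.13 N/t
R_total = 4.13 * 65 = 268.45 N

268.45


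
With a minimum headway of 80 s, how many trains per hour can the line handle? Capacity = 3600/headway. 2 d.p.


Capacity = 3600 / headway
Capacity = 3600 / 80
Capacity = 45.00 trains/hour

45.00


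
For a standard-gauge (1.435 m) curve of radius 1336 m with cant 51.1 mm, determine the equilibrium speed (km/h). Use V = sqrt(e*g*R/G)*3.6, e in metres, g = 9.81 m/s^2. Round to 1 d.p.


Convert cant: e = 51.1 mm = 0.0511 m
V_ms = sqrt(0.0511 * 9.81 * 1336 / 1.435)
V_ms = sqrt(466.707161) = 21.6034 m/s
V = 21.6034 * 3.6 = 77.8 km/h

77.8


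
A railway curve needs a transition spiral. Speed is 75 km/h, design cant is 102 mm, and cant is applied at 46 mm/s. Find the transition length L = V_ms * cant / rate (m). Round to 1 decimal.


Convert speed: V = 75 / 3.6 = 20.8333 m/s
L = 20.8333 * 102 / 46
L = 2125.0 / 46
L = 46.2 m

46.2


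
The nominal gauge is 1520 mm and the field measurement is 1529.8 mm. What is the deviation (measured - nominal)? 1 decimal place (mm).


Deviation = measured - nominal
Deviation = 1529.8 - 1520
Deviation = 9.8 mm

9.8


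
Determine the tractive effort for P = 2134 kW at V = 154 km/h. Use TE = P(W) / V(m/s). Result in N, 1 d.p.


Convert: P = 2134 kW = 2134000 W
V = 154 / 3.6 = 42.7778 m/s
TE = 2134000 / 42.7778
TE = 49885.7 N

49885.7


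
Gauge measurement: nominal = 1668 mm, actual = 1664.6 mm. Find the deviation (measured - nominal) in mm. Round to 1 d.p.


Deviation = measured - nominal
Deviation = 1664.6 - 1668
Deviation = -3.4 mm

-3.4


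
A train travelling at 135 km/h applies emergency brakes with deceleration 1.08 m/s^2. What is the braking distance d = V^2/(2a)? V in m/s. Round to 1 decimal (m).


Convert speed: V = 135 / 3.6 = 37.5 m/s
V^2 = 1406.25
d = 1406.25 / (2 * 1.08)
d = 1406.25 / 2.16
d = 651.0 m

651.0


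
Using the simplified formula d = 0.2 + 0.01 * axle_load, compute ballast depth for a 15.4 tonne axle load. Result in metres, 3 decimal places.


d = 0.2 + 0.01 * 15.4
d = 0.2 + 0.154
d = 0.354 m

0.354


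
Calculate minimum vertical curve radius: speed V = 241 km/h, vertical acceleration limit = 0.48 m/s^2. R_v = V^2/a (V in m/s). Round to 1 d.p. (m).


Convert speed: V = 241 / 3.6 = 66.9444 m/s
V^2 = 4481.5586 m^2/s^2
R_v = 4481.5586 / 0.48
R_v = 9336.6 m

9336.6


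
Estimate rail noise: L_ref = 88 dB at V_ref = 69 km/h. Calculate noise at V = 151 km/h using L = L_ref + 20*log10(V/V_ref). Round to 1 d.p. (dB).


V/V_ref = 151 / 69 = 2.188406
log10(2.188406) = 0.340128
20 * 0.340128 = 6.8026
L = 88 + 6.8026 = 94.8 dB

94.8


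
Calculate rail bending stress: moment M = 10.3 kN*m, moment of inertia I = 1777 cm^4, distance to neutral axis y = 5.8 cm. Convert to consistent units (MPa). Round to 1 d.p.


Convert units:
M = 10.3 kN*m = 10300000 N*mm
y = 5.8 cm = 58 mm
I = 1777 cm^4 = 17770000 mm^4
sigma = 10300000 * 58 / 17770000
sigma = 33.6 MPa

33.6


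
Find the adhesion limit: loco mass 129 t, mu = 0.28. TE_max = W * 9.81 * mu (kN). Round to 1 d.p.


TE_max = W * g * mu
TE_max = 129 * 9.81 * 0.28
TE_max = 1265.49 * 0.28
TE_max = 354.3 kN

354.3


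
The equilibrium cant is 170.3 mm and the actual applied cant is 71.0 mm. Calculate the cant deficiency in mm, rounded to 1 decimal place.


Cant deficiency = equilibrium cant - actual cant
CD = 170.3 - 71.0
CD = 99.3 mm

99.3


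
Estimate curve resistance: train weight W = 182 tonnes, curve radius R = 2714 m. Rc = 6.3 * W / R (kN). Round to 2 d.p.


Rc = 6.3 * W / R
Rc = 6.3 * 182 / 2714
Rc = 1146.6 / 2714
Rc = 0.42 kN

0.42


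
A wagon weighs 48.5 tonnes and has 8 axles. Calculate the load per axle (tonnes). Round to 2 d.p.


Load per axle = total weight / number of axles
Load = 48.5 / 8
Load = 6.06 tonnes

6.06


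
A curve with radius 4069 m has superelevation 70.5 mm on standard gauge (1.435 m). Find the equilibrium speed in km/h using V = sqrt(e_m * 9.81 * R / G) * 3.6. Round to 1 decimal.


Convert cant: e = 70.5 mm = 0.0705 m
V_ms = sqrt(0.0705 * 9.81 * 4069 / 1.435)
V_ms = sqrt(1961.07369) = 44.284 m/s
V = 44.284 * 3.6 = 159.4 km/h

159.4


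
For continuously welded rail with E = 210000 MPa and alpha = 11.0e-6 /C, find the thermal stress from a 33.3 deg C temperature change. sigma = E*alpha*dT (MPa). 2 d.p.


sigma = E * alpha * dT
sigma = 210000 * 11.0e-6 * 33.3
sigma = 2.31 * 33.3
sigma = 76.92 MPa

76.92


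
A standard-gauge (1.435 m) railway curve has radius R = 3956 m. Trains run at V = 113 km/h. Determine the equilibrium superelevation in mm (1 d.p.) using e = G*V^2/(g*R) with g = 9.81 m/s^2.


Convert speed: V = 113 / 3.6 = 31.3889 m/s
Apply formula: e = 1.435 * 31.3889^2 / (9.81 * 3956)
e = 1.435 * 985.2623 / 38808.36
e = 0.036432 m = 36.4 mm

36.4


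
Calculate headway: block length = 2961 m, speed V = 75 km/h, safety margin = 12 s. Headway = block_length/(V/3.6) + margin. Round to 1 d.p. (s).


V = 75 / 3.6 = 20.8333 m/s
Block traversal time = 2961 / 20.8333 = 142.128 s
Headway = 142.128 + 12
Headway = 154.1 s

154.1


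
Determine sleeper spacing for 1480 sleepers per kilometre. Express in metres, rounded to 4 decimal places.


Spacing = 1000 m / number of sleepers
Spacing = 1000 / 1480
Spacing = 0.6757 m

0.6757


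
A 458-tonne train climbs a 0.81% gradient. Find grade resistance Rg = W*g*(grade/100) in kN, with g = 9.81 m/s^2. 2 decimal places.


Rg = W * 9.81 * grade / 100
Rg = 458 * 9.81 * 0.81 / 100
Rg = 4492.98 * 0.0081
Rg = 36.39 kN

36.39


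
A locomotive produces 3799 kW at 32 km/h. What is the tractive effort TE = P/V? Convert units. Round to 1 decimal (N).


Convert: P = 3799 kW = 3799000 W
V = 32 / 3.6 = 8.8889 m/s
TE = 3799000 / 8.8889
TE = 427387.5 N

427387.5


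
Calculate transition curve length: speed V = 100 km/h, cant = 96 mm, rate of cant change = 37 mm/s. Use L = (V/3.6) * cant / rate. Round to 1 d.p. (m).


Convert speed: V = 100 / 3.6 = 27.7778 m/s
L = 27.7778 * 96 / 37
L = 2666.6667 / 37
L = 72.1 m

72.1


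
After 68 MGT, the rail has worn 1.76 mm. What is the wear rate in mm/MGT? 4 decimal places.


Wear rate = total wear / cumulative tonnage
Rate = 1.76 / 68
Rate = 0.0259 mm/MGT

0.0259


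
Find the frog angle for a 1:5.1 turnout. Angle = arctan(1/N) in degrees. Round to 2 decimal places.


1/N = 1/5.1 = 0.196078
angle = arctan(0.196078) = 0.193622 rad
angle = 0.193622 * 180/pi = 11.09 degrees

11.09


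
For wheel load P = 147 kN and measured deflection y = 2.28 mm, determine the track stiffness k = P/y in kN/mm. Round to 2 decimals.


Track stiffness k = P / y
k = 147 / 2.28
k = 64.47 kN/mm

64.47


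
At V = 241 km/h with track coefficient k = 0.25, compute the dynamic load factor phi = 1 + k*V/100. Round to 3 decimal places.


phi = 1 + k * V / 100
phi = 1 + 0.25 * 241 / 100
phi = 1 + 0.6025
phi = 1.603

1.603


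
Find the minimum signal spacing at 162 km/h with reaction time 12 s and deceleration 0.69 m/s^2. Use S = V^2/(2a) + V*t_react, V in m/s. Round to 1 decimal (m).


V = 162 / 3.6 = 45.0 m/s
Braking distance = 45.0^2 / (2*0.69) = 1467.3913 m
Sighting distance = 45.0 * 12 = 540.0 m
S = 1467.3913 + 540.0 = 2007.4 m

2007.4


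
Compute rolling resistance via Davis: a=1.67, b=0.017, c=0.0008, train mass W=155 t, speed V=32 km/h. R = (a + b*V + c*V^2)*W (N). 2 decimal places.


b*V = 0.017 * 32 = 0.544
c*V^2 = 0.0008 * 1024 = 0.8192
R_per_t = 1.67 + 0.544 + 0.8192 = 3.0332 N/t
R_total = 3.0332 * 155 = 470.15 N

470.15


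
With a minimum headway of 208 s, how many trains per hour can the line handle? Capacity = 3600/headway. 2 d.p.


Capacity = 3600 / headway
Capacity = 3600 / 208
Capacity = 17.31 trains/hour

17.31


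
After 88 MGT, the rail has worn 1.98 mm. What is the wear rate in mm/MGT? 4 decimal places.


Wear rate = total wear / cumulative tonnage
Rate = 1.98 / 88
Rate = 0.0225 mm/MGT

0.0225


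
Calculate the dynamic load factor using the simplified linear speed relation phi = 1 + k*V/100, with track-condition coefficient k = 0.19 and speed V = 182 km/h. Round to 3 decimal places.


phi = 1 + k * V / 100
phi = 1 + 0.19 * 182 / 100
phi = 1 + 0.3458
phi = 1.346

1.346


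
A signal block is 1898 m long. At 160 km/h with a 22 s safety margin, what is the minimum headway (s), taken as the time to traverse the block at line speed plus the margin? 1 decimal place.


V = 160 / 3.6 = 44.4444 m/s
Block traversal time = 1898 / 44.4444 = 42.705 s
Headway = 42.705 + 22
Headway = 64.7 s

64.7


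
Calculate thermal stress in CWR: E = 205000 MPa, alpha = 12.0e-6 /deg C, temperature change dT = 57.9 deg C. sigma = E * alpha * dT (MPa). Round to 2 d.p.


sigma = E * alpha * dT
sigma = 205000 * 12.0e-6 * 57.9
sigma = 2.46 * 57.9
sigma = 142.43 MPa

142.43


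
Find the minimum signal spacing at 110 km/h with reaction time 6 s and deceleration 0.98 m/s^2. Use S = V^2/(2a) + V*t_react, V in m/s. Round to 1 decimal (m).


V = 110 / 3.6 = 30.5556 m/s
Braking distance = 30.5556^2 / (2*0.98) = 476.3479 m
Sighting distance = 30.5556 * 6 = 183.3333 m
S = 476.3479 + 183.3333 = 659.7 m

659.7


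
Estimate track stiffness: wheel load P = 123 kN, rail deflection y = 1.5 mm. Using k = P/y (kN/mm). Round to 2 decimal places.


Track stiffness k = P / y
k = 123 / 1.5
k = 82.00 kN/mm

82.00
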